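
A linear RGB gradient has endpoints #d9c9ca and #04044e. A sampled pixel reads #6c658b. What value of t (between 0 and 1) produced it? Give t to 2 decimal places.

Invert the lerp on the R channel (largest span, 213): t = (108 − 217) / (4 − 217) = -109/-213 = 0.51174.
Check on G: (101 − 201)/(4 − 201) = 0.5076 ✓

0.51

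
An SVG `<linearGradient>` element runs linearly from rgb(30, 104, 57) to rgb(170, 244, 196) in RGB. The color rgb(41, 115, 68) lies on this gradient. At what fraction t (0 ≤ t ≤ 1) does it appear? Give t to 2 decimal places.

0.08

Invert the lerp on the R channel (largest span, 140): t = (41 − 30) / (170 − 30) = 11/140 = 0.078571.
Check on G: (115 − 104)/(244 − 104) = 0.07857 ✓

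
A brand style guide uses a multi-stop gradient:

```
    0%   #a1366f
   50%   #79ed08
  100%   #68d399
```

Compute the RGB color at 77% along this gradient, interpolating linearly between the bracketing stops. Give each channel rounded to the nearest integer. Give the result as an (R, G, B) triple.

(112, 223, 86)

77% lies between the 50% and 100% stops, so the local fraction is t = (77 − 50)/(100 − 50) = 27/50 ≈ 0.54.
#79ed08 → (121, 237, 8); #68d399 → (104, 211, 153).
R = 121 + 0.54 × (104 − 121) = 111.82 → 112
G = 237 + 0.54 × (211 − 237) = 222.96 → 223
B = 8 + 0.54 × (153 − 8) = 86.3 → 86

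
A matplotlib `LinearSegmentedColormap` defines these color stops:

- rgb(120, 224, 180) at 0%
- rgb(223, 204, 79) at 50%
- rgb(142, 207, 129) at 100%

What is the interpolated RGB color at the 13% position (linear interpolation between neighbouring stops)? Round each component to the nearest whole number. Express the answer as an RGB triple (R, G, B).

13% lies between the 0% and 50% stops, so the local fraction is t = (13 − 0)/(50 − 0) = 13/50 ≈ 0.26.
R = 120 + 0.26 × (223 − 120) = 146.78 → 147
G = 224 + 0.26 × (204 − 224) = 218.8 → 219
B = 180 + 0.26 × (79 − 180) = 153.74 → 154

(147, 219, 154)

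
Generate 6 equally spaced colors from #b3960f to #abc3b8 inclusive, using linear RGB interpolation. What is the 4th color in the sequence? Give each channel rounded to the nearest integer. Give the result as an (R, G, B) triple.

(174, 177, 116)

With 6 swatches and endpoints inclusive, swatch 4 sits at t = (4 − 1)/(6 − 1) = 3/5 ≈ 0.6.
#b3960f → (179, 150, 15); #abc3b8 → (171, 195, 184).
R = 179 + 0.6 × (171 − 179) = 174.2 → 174
G = 150 + 0.6 × (195 − 150) = 177 → 177
B = 15 + 0.6 × (184 − 15) = 116.4 → 116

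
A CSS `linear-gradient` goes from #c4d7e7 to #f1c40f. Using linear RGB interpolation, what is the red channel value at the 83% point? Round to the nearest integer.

233

R₁ = 196 (from #c4d7e7), R₂ = 241 (from #f1c40f).
R = 196 + 0.83 × (241 − 196) = 233.35 → 233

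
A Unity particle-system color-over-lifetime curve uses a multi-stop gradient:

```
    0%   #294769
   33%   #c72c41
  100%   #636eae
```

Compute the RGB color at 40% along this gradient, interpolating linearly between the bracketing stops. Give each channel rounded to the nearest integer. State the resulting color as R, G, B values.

(189, 51, 76)

40% lies between the 33% and 100% stops, so the local fraction is t = (40 − 33)/(100 − 33) = 7/67 ≈ 0.1045.
#c72c41 → (199, 44, 65); #636eae → (99, 110, 174).
R = 199 + 0.1045 × (99 − 199) = 188.55 → 189
G = 44 + 0.1045 × (110 − 44) = 50.897 → 51
B = 65 + 0.1045 × (174 − 65) = 76.391 → 76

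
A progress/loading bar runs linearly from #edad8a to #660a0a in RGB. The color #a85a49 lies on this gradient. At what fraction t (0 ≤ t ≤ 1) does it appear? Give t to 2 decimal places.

Invert the lerp on the G channel (largest span, 163): t = (90 − 173) / (10 − 173) = -83/-163 = 0.5092.
Check on R: (168 − 237)/(102 − 237) = 0.5111 ✓

0.51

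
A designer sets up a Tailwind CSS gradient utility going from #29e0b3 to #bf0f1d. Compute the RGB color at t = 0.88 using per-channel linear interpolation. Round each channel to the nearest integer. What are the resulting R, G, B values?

(173, 40, 47)

#29e0b3 → (41, 224, 179); #bf0f1d → (191, 15, 29).
R = 41 + 0.88 × (191 − 41) = 41 + 0.88 × 150 = 173 → 173
G = 224 + 0.88 × (15 − 224) = 224 + 0.88 × -209 = 40.08 → 40
B = 179 + 0.88 × (29 − 179) = 179 + 0.88 × -150 = 47 → 47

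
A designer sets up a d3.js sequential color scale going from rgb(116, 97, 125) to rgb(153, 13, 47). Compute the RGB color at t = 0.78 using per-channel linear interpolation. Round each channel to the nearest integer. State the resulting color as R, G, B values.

R = 116 + 0.78 × (153 − 116) = 116 + 0.78 × 37 = 144.86 → 145
G = 97 + 0.78 × (13 − 97) = 97 + 0.78 × -84 = 31.48 → 31
B = 125 + 0.78 × (47 − 125) = 125 + 0.78 × -78 = 64.16 → 64

(145, 31, 64)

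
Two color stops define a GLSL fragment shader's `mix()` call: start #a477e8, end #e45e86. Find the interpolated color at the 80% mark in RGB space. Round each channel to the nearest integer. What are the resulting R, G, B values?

(215, 99, 154)

#a477e8 → (164, 119, 232); #e45e86 → (228, 94, 134).
80% corresponds to t = 0.8.
R = 164 + 0.8 × (228 − 164) = 164 + 0.8 × 64 = 215.2 → 215
G = 119 + 0.8 × (94 − 119) = 119 + 0.8 × -25 = 99 → 99
B = 232 + 0.8 × (134 − 232) = 232 + 0.8 × -98 = 153.6 → 154
So the blended color is (215, 99, 154), about #d7639a.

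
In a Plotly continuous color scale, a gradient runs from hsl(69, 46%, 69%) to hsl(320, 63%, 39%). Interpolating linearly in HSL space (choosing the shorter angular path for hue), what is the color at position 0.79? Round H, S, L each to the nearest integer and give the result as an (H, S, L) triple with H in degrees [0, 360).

Hue: 320 − 69 = 251°, but |251| > 180 so the shorter arc goes the other way: Δh = 251 − 360 = -109°.
H = 69 + 0.79 × (-109) = -17.11 → -17 → -17 mod 360 = 343°
S = 46 + 0.79 × (63 − 46) = 59.43 → 59%
L = 69 + 0.79 × (39 − 69) = 45.3 → 45%

(343, 59, 45)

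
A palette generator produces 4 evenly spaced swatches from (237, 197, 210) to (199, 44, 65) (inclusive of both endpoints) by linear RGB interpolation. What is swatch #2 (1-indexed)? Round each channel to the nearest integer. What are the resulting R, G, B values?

With 4 swatches and endpoints inclusive, swatch 2 sits at t = (2 − 1)/(4 − 1) = 1/3 ≈ 0.3333.
R = 237 + 0.3333 × (199 − 237) = 224.335 → 224
G = 197 + 0.3333 × (44 − 197) = 146.005 → 146
B = 210 + 0.3333 × (65 − 210) = 161.672 → 162

(224, 146, 162)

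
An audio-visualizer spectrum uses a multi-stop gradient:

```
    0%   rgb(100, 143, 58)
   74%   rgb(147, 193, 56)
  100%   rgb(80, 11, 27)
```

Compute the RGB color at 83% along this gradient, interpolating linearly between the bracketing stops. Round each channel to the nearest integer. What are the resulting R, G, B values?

(124, 130, 46)

83% lies between the 74% and 100% stops, so the local fraction is t = (83 − 74)/(100 − 74) = 9/26 ≈ 0.3462.
R = 147 + 0.3462 × (80 − 147) = 123.805 → 124
G = 193 + 0.3462 × (11 − 193) = 129.992 → 130
B = 56 + 0.3462 × (27 − 56) = 45.96 → 46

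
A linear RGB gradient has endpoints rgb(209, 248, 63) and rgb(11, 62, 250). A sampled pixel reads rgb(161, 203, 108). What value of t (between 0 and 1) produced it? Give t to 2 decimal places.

0.24

Invert the lerp on the R channel (largest span, 198): t = (161 − 209) / (11 − 209) = -48/-198 = 0.24242.
Check on G: (203 − 248)/(62 − 248) = 0.2419 ✓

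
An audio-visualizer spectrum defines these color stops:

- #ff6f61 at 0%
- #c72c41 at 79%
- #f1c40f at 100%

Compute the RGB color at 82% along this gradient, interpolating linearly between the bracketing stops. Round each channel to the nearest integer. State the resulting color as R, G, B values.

(205, 66, 58)

82% lies between the 79% and 100% stops, so the local fraction is t = (82 − 79)/(100 − 79) = 3/21 ≈ 0.1429.
#c72c41 → (199, 44, 65); #f1c40f → (241, 196, 15).
R = 199 + 0.1429 × (241 − 199) = 205.002 → 205
G = 44 + 0.1429 × (196 − 44) = 65.721 → 66
B = 65 + 0.1429 × (15 − 65) = 57.855 → 58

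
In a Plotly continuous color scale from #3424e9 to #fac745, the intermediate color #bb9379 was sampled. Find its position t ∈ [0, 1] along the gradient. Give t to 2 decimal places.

Invert the lerp on the R channel (largest span, 198): t = (187 − 52) / (250 − 52) = 135/198 = 0.68182.
Check on G: (147 − 36)/(199 − 36) = 0.681 ✓

0.68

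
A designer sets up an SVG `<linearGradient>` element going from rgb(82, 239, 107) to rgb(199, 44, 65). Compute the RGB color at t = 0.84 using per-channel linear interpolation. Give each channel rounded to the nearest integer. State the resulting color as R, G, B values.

R = 82 + 0.84 × (199 − 82) = 82 + 0.84 × 117 = 180.28 → 180
G = 239 + 0.84 × (44 − 239) = 239 + 0.84 × -195 = 75.2 → 75
B = 107 + 0.84 × (65 − 107) = 107 + 0.84 × -42 = 71.72 → 72
So the blended color is (180, 75, 72), about #b44b48.

(180, 75, 72)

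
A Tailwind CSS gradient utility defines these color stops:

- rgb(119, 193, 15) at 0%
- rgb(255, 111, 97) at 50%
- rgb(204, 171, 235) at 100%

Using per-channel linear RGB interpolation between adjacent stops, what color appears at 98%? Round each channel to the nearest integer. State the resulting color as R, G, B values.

(206, 169, 229)

98% lies between the 50% and 100% stops, so the local fraction is t = (98 − 50)/(100 − 50) = 48/50 ≈ 0.96.
R = 255 + 0.96 × (204 − 255) = 206.04 → 206
G = 111 + 0.96 × (171 − 111) = 168.6 → 169
B = 97 + 0.96 × (235 − 97) = 229.48 → 229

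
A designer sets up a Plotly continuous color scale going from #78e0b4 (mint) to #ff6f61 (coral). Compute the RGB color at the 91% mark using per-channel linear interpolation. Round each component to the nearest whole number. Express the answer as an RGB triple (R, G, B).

(243, 121, 104)

#78e0b4 → (120, 224, 180); #ff6f61 → (255, 111, 97).
91% corresponds to t = 0.91.
R = 120 + 0.91 × (255 − 120) = 120 + 0.91 × 135 = 242.85 → 243
G = 224 + 0.91 × (111 − 224) = 224 + 0.91 × -113 = 121.17 → 121
B = 180 + 0.91 × (97 − 180) = 180 + 0.91 × -83 = 104.47 → 104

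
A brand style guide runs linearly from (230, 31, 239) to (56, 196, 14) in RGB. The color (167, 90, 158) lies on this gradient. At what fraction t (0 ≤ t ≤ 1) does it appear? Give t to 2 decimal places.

0.36

Invert the lerp on the B channel (largest span, 225): t = (158 − 239) / (14 − 239) = -81/-225 = 0.36.
Check on R: (167 − 230)/(56 − 230) = 0.3621 ✓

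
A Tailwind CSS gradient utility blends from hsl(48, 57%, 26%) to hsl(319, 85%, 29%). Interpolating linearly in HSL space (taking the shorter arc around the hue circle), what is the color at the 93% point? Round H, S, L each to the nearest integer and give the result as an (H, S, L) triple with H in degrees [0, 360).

Hue: 319 − 48 = 271°, but |271| > 180 so the shorter arc goes the other way: Δh = 271 − 360 = -89°.
H = 48 + 0.93 × (-89) = -34.77 → -35 → -35 mod 360 = 325°
S = 57 + 0.93 × (85 − 57) = 83.04 → 83%
L = 26 + 0.93 × (29 − 26) = 28.79 → 29%

(325, 83, 29)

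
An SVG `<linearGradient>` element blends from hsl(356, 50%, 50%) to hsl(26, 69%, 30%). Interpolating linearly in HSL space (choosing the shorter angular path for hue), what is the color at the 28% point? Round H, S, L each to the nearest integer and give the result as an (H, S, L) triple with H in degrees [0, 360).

Hue: 26 − 356 = -330°, but |-330| > 180 so the shorter arc goes the other way: Δh = -330 + 360 = 30°.
H = 356 + 0.28 × (30) = 364.4 → 364 → 364 mod 360 = 4°
S = 50 + 0.28 × (69 − 50) = 55.32 → 55%
L = 50 + 0.28 × (30 − 50) = 44.4 → 44%

(4, 55, 44)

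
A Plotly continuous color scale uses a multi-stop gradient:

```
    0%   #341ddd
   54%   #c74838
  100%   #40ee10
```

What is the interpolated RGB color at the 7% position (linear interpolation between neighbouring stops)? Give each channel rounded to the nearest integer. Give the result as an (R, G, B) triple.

(71, 35, 200)

7% lies between the 0% and 54% stops, so the local fraction is t = (7 − 0)/(54 − 0) = 7/54 ≈ 0.1296.
#341ddd → (52, 29, 221); #c74838 → (199, 72, 56).
R = 52 + 0.1296 × (199 − 52) = 71.051 → 71
G = 29 + 0.1296 × (72 − 29) = 34.573 → 35
B = 221 + 0.1296 × (56 − 221) = 199.616 → 200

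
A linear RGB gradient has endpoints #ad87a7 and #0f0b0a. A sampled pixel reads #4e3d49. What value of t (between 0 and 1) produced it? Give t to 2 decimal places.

0.60

Invert the lerp on the R channel (largest span, 158): t = (78 − 173) / (15 − 173) = -95/-158 = 0.60127.
Check on G: (61 − 135)/(11 − 135) = 0.5968 ✓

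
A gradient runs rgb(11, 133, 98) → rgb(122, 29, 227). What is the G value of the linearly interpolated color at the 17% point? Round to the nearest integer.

G = 133 + 0.17 × (29 − 133) = 115.32 → 115

115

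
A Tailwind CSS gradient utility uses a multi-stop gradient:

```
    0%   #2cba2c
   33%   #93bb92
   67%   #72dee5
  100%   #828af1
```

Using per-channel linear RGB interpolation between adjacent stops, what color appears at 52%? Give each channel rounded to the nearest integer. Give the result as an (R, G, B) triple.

(129, 207, 192)

52% lies between the 33% and 67% stops, so the local fraction is t = (52 − 33)/(67 − 33) = 19/34 ≈ 0.5588.
#93bb92 → (147, 187, 146); #72dee5 → (114, 222, 229).
R = 147 + 0.5588 × (114 − 147) = 128.56 → 129
G = 187 + 0.5588 × (222 − 187) = 206.558 → 207
B = 146 + 0.5588 × (229 − 146) = 192.38 → 192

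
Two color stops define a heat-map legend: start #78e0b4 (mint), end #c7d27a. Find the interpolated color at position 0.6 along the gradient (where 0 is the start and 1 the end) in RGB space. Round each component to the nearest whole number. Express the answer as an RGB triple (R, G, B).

(167, 216, 145)

#78e0b4 → (120, 224, 180); #c7d27a → (199, 210, 122).
R = 120 + 0.6 × (199 − 120) = 120 + 0.6 × 79 = 167.4 → 167
G = 224 + 0.6 × (210 − 224) = 224 + 0.6 × -14 = 215.6 → 216
B = 180 + 0.6 × (122 − 180) = 180 + 0.6 × -58 = 145.2 → 145
So the blended color is (167, 216, 145), about #a7d891.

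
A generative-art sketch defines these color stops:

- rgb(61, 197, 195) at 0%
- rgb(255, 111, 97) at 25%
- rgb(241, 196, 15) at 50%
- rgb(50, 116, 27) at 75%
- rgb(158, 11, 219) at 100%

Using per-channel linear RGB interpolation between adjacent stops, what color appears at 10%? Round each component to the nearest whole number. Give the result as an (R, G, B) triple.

(139, 163, 156)

10% lies between the 0% and 25% stops, so the local fraction is t = (10 − 0)/(25 − 0) = 10/25 ≈ 0.4.
R = 61 + 0.4 × (255 − 61) = 138.6 → 139
G = 197 + 0.4 × (111 − 197) = 162.6 → 163
B = 195 + 0.4 × (97 − 195) = 155.8 → 156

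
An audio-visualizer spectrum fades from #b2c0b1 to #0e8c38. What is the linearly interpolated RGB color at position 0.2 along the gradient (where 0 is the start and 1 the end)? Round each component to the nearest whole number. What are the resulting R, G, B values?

#b2c0b1 → (178, 192, 177); #0e8c38 → (14, 140, 56).
R = 178 + 0.2 × (14 − 178) = 178 + 0.2 × -164 = 145.2 → 145
G = 192 + 0.2 × (140 − 192) = 192 + 0.2 × -52 = 181.6 → 182
B = 177 + 0.2 × (56 − 177) = 177 + 0.2 × -121 = 152.8 → 153
So the blended color is (145, 182, 153), about #91b699.

(145, 182, 153)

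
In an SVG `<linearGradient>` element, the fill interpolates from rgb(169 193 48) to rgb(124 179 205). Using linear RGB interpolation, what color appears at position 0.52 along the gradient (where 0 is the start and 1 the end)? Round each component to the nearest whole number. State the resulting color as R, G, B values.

R = 169 + 0.52 × (124 − 169) = 169 + 0.52 × -45 = 145.6 → 146
G = 193 + 0.52 × (179 − 193) = 193 + 0.52 × -14 = 185.72 → 186
B = 48 + 0.52 × (205 − 48) = 48 + 0.52 × 157 = 129.64 → 130
So the blended color is (146, 186, 130), about #92ba82.

(146, 186, 130)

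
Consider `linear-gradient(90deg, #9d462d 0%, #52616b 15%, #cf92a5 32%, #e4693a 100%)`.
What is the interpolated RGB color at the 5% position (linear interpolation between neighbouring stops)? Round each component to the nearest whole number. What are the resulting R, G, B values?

(132, 79, 66)

5% lies between the 0% and 15% stops, so the local fraction is t = (5 − 0)/(15 − 0) = 5/15 ≈ 0.3333.
#9d462d → (157, 70, 45); #52616b → (82, 97, 107).
R = 157 + 0.3333 × (82 − 157) = 132.002 → 132
G = 70 + 0.3333 × (97 − 70) = 78.999 → 79
B = 45 + 0.3333 × (107 − 45) = 65.665 → 66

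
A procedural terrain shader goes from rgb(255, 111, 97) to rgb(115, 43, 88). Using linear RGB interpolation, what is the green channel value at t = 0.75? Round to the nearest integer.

60

G = 111 + 0.75 × (43 − 111) = 60 → 60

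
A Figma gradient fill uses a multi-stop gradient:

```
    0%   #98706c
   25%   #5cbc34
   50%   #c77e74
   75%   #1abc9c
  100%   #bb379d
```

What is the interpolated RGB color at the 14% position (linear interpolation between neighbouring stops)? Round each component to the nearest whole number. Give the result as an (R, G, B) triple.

(118, 155, 77)

14% lies between the 0% and 25% stops, so the local fraction is t = (14 − 0)/(25 − 0) = 14/25 ≈ 0.56.
#98706c → (152, 112, 108); #5cbc34 → (92, 188, 52).
R = 152 + 0.56 × (92 − 152) = 118.4 → 118
G = 112 + 0.56 × (188 − 112) = 154.56 → 155
B = 108 + 0.56 × (52 − 108) = 76.64 → 77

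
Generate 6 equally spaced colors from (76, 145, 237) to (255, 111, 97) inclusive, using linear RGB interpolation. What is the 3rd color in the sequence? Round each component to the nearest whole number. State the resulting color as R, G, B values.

With 6 swatches and endpoints inclusive, swatch 3 sits at t = (3 − 1)/(6 − 1) = 2/5 ≈ 0.4.
R = 76 + 0.4 × (255 − 76) = 147.6 → 148
G = 145 + 0.4 × (111 − 145) = 131.4 → 131
B = 237 + 0.4 × (97 − 237) = 181 → 181

(148, 131, 181)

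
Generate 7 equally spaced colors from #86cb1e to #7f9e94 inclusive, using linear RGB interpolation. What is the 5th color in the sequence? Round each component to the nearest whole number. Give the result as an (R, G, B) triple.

With 7 swatches and endpoints inclusive, swatch 5 sits at t = (5 − 1)/(7 − 1) = 4/6 ≈ 0.6667.
#86cb1e → (134, 203, 30); #7f9e94 → (127, 158, 148).
R = 134 + 0.6667 × (127 − 134) = 129.333 → 129
G = 203 + 0.6667 × (158 − 203) = 172.999 → 173
B = 30 + 0.6667 × (148 − 30) = 108.671 → 109

(129, 173, 109)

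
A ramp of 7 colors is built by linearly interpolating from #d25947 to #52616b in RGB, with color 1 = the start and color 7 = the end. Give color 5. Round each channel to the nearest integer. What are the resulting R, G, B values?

With 7 swatches and endpoints inclusive, swatch 5 sits at t = (5 − 1)/(7 − 1) = 4/6 ≈ 0.6667.
#d25947 → (210, 89, 71); #52616b → (82, 97, 107).
R = 210 + 0.6667 × (82 − 210) = 124.662 → 125
G = 89 + 0.6667 × (97 − 89) = 94.334 → 94
B = 71 + 0.6667 × (107 − 71) = 95.001 → 95

(125, 94, 95)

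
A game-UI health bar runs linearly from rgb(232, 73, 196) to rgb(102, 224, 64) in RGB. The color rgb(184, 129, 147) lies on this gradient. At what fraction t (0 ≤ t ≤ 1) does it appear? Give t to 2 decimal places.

Invert the lerp on the G channel (largest span, 151): t = (129 − 73) / (224 − 73) = 56/151 = 0.37086.
Check on R: (184 − 232)/(102 − 232) = 0.3692 ✓

0.37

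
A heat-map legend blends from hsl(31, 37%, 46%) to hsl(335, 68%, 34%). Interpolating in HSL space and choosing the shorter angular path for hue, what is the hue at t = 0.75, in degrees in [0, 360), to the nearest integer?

Hue: 335 − 31 = 304°, but |304| > 180 so the shorter arc goes the other way: Δh = 304 − 360 = -56°.
H = 31 + 0.75 × (-56) = -11 → -11 → -11 mod 360 = 349°

349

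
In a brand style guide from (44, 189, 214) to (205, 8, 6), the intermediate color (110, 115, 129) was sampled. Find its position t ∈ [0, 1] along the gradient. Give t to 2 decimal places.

Invert the lerp on the B channel (largest span, 208): t = (129 − 214) / (6 − 214) = -85/-208 = 0.40865.
Check on R: (110 − 44)/(205 − 44) = 0.4099 ✓

0.41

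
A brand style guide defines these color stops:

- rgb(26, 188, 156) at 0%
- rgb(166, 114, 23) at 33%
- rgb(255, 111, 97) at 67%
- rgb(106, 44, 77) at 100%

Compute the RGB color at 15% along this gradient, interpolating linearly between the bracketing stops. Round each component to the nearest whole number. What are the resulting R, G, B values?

(90, 154, 96)

15% lies between the 0% and 33% stops, so the local fraction is t = (15 − 0)/(33 − 0) = 15/33 ≈ 0.4545.
R = 26 + 0.4545 × (166 − 26) = 89.63 → 90
G = 188 + 0.4545 × (114 − 188) = 154.367 → 154
B = 156 + 0.4545 × (23 − 156) = 95.552 → 96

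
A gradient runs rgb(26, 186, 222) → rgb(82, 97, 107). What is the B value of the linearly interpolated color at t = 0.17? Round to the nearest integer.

202

B = 222 + 0.17 × (107 − 222) = 202.45 → 202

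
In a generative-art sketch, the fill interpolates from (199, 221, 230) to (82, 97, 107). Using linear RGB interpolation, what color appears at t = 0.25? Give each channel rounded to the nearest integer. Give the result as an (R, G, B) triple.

(170, 190, 199)

R = 199 + 0.25 × (82 − 199) = 199 + 0.25 × -117 = 169.75 → 170
G = 221 + 0.25 × (97 − 221) = 221 + 0.25 × -124 = 190 → 190
B = 230 + 0.25 × (107 − 230) = 230 + 0.25 × -123 = 199.25 → 199
So the blended color is (170, 190, 199), about #aabec7.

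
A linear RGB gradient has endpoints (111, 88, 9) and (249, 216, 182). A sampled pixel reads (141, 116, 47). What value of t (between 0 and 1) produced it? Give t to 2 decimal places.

Invert the lerp on the B channel (largest span, 173): t = (47 − 9) / (182 − 9) = 38/173 = 0.21965.
Check on R: (141 − 111)/(249 − 111) = 0.2174 ✓

0.22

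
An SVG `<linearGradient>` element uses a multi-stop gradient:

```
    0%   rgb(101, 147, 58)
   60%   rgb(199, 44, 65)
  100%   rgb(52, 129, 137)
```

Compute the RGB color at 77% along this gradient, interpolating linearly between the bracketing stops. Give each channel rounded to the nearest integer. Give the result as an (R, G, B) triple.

77% lies between the 60% and 100% stops, so the local fraction is t = (77 − 60)/(100 − 60) = 17/40 ≈ 0.425.
R = 199 + 0.425 × (52 − 199) = 136.525 → 137
G = 44 + 0.425 × (129 − 44) = 80.125 → 80
B = 65 + 0.425 × (137 − 65) = 95.6 → 96

(137, 80, 96)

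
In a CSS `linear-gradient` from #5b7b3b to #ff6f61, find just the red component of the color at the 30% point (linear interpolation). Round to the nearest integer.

140

R₁ = 91 (from #5b7b3b), R₂ = 255 (from #ff6f61).
R = 91 + 0.3 × (255 − 91) = 140.2 → 140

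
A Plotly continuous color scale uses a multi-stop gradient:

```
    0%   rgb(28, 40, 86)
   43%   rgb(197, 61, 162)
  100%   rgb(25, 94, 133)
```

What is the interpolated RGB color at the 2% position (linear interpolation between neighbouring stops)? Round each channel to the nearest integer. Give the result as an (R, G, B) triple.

(36, 41, 90)

2% lies between the 0% and 43% stops, so the local fraction is t = (2 − 0)/(43 − 0) = 2/43 ≈ 0.0465.
R = 28 + 0.0465 × (197 − 28) = 35.858 → 36
G = 40 + 0.0465 × (61 − 40) = 40.977 → 41
B = 86 + 0.0465 × (162 − 86) = 89.534 → 90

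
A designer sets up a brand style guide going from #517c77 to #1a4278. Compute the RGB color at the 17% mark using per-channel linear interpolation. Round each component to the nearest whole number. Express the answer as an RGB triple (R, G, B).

(72, 114, 119)

#517c77 → (81, 124, 119); #1a4278 → (26, 66, 120).
17% corresponds to t = 0.17.
R = 81 + 0.17 × (26 − 81) = 81 + 0.17 × -55 = 71.65 → 72
G = 124 + 0.17 × (66 − 124) = 124 + 0.17 × -58 = 114.14 → 114
B = 119 + 0.17 × (120 − 119) = 119 + 0.17 × 1 = 119.17 → 119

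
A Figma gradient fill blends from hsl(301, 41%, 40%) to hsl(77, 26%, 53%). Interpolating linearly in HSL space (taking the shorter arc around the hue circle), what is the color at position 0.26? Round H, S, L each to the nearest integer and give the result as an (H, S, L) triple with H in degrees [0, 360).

(336, 37, 43)

Hue: 77 − 301 = -224°, but |-224| > 180 so the shorter arc goes the other way: Δh = -224 + 360 = 136°.
H = 301 + 0.26 × (136) = 336.36 → 336°
S = 41 + 0.26 × (26 − 41) = 37.1 → 37%
L = 40 + 0.26 × (53 − 40) = 43.38 → 43%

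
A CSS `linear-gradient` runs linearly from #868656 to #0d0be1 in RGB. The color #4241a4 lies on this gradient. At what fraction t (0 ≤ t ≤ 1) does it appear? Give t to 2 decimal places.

0.56

Invert the lerp on the B channel (largest span, 139): t = (164 − 86) / (225 − 86) = 78/139 = 0.56115.
Check on R: (66 − 134)/(13 − 134) = 0.562 ✓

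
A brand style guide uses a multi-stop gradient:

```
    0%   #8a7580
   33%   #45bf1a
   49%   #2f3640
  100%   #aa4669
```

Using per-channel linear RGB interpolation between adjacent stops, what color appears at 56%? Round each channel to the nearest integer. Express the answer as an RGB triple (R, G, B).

56% lies between the 49% and 100% stops, so the local fraction is t = (56 − 49)/(100 − 49) = 7/51 ≈ 0.1373.
#2f3640 → (47, 54, 64); #aa4669 → (170, 70, 105).
R = 47 + 0.1373 × (170 − 47) = 63.888 → 64
G = 54 + 0.1373 × (70 − 54) = 56.197 → 56
B = 64 + 0.1373 × (105 − 64) = 69.629 → 70

(64, 56, 70)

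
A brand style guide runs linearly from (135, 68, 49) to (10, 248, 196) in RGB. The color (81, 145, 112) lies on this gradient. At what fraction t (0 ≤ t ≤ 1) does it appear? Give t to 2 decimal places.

Invert the lerp on the G channel (largest span, 180): t = (145 − 68) / (248 − 68) = 77/180 = 0.42778.
Check on R: (81 − 135)/(10 − 135) = 0.432 ✓

0.43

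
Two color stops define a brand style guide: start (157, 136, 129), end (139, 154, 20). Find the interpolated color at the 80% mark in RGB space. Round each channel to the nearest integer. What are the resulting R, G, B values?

(143, 150, 42)

80% corresponds to t = 0.8.
R = 157 + 0.8 × (139 − 157) = 157 + 0.8 × -18 = 142.6 → 143
G = 136 + 0.8 × (154 − 136) = 136 + 0.8 × 18 = 150.4 → 150
B = 129 + 0.8 × (20 − 129) = 129 + 0.8 × -109 = 41.8 → 42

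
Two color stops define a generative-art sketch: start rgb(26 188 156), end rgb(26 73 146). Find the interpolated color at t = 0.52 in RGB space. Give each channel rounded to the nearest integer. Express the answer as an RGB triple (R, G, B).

(26, 128, 151)

R = 26 + 0.52 × (26 − 26) = 26 + 0.52 × 0 = 26 → 26
G = 188 + 0.52 × (73 − 188) = 188 + 0.52 × -115 = 128.2 → 128
B = 156 + 0.52 × (146 − 156) = 156 + 0.52 × -10 = 150.8 → 151
So the blended color is (26, 128, 151), about #1a8097.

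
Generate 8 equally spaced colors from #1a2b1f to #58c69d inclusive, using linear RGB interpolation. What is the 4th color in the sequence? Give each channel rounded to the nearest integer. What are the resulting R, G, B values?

With 8 swatches and endpoints inclusive, swatch 4 sits at t = (4 − 1)/(8 − 1) = 3/7 ≈ 0.4286.
#1a2b1f → (26, 43, 31); #58c69d → (88, 198, 157).
R = 26 + 0.4286 × (88 − 26) = 52.573 → 53
G = 43 + 0.4286 × (198 − 43) = 109.433 → 109
B = 31 + 0.4286 × (157 − 31) = 85.004 → 85

(53, 109, 85)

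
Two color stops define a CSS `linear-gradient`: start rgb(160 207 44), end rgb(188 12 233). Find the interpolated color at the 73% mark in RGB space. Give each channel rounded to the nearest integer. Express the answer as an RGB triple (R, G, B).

73% corresponds to t = 0.73.
R = 160 + 0.73 × (188 − 160) = 160 + 0.73 × 28 = 180.44 → 180
G = 207 + 0.73 × (12 − 207) = 207 + 0.73 × -195 = 64.65 → 65
B = 44 + 0.73 × (233 − 44) = 44 + 0.73 × 189 = 181.97 → 182

(180, 65, 182)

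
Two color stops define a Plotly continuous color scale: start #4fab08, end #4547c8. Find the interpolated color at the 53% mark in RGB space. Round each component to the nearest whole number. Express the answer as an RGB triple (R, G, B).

#4fab08 → (79, 171, 8); #4547c8 → (69, 71, 200).
53% corresponds to t = 0.53.
R = 79 + 0.53 × (69 − 79) = 79 + 0.53 × -10 = 73.7 → 74
G = 171 + 0.53 × (71 − 171) = 171 + 0.53 × -100 = 118 → 118
B = 8 + 0.53 × (200 − 8) = 8 + 0.53 × 192 = 109.76 → 110

(74, 118, 110)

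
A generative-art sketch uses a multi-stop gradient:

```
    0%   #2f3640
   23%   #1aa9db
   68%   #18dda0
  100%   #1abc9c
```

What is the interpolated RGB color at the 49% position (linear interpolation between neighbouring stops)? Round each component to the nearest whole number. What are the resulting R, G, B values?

(25, 199, 185)

49% lies between the 23% and 68% stops, so the local fraction is t = (49 − 23)/(68 − 23) = 26/45 ≈ 0.5778.
#1aa9db → (26, 169, 219); #18dda0 → (24, 221, 160).
R = 26 + 0.5778 × (24 − 26) = 24.844 → 25
G = 169 + 0.5778 × (221 − 169) = 199.046 → 199
B = 219 + 0.5778 × (160 − 219) = 184.91 → 185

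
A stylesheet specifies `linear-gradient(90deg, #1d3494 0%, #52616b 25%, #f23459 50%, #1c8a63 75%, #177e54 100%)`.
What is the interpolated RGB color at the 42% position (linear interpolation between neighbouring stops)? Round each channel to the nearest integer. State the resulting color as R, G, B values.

42% lies between the 25% and 50% stops, so the local fraction is t = (42 − 25)/(50 − 25) = 17/25 ≈ 0.68.
#52616b → (82, 97, 107); #f23459 → (242, 52, 89).
R = 82 + 0.68 × (242 − 82) = 190.8 → 191
G = 97 + 0.68 × (52 − 97) = 66.4 → 66
B = 107 + 0.68 × (89 − 107) = 94.76 → 95

(191, 66, 95)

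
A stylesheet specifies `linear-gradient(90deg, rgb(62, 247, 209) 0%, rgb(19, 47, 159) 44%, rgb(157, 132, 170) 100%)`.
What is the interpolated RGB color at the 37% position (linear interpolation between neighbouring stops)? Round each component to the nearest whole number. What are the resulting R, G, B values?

(26, 79, 167)

37% lies between the 0% and 44% stops, so the local fraction is t = (37 − 0)/(44 − 0) = 37/44 ≈ 0.8409.
R = 62 + 0.8409 × (19 − 62) = 25.841 → 26
G = 247 + 0.8409 × (47 − 247) = 78.82 → 79
B = 209 + 0.8409 × (159 − 209) = 166.955 → 167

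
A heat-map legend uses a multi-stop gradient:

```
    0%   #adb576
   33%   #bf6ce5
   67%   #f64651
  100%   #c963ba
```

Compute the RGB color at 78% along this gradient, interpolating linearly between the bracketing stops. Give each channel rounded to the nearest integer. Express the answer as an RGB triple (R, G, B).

78% lies between the 67% and 100% stops, so the local fraction is t = (78 − 67)/(100 − 67) = 11/33 ≈ 0.3333.
#f64651 → (246, 70, 81); #c963ba → (201, 99, 186).
R = 246 + 0.3333 × (201 − 246) = 231.001 → 231
G = 70 + 0.3333 × (99 − 70) = 79.666 → 80
B = 81 + 0.3333 × (186 − 81) = 115.996 → 116

(231, 80, 116)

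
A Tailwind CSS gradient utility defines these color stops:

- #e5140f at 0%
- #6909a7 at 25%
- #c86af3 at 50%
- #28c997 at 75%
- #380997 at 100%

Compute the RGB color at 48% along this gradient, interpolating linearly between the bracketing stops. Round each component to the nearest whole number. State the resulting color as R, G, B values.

48% lies between the 25% and 50% stops, so the local fraction is t = (48 − 25)/(50 − 25) = 23/25 ≈ 0.92.
#6909a7 → (105, 9, 167); #c86af3 → (200, 106, 243).
R = 105 + 0.92 × (200 − 105) = 192.4 → 192
G = 9 + 0.92 × (106 − 9) = 98.24 → 98
B = 167 + 0.92 × (243 − 167) = 236.92 → 237

(192, 98, 237)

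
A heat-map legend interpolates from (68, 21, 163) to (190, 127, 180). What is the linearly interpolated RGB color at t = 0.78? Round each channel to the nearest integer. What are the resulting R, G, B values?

(163, 104, 176)

R = 68 + 0.78 × (190 − 68) = 68 + 0.78 × 122 = 163.16 → 163
G = 21 + 0.78 × (127 − 21) = 21 + 0.78 × 106 = 103.68 → 104
B = 163 + 0.78 × (180 − 163) = 163 + 0.78 × 17 = 176.26 → 176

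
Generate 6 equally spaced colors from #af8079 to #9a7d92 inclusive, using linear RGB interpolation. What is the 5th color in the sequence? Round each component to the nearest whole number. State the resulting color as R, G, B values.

(158, 126, 141)

With 6 swatches and endpoints inclusive, swatch 5 sits at t = (5 − 1)/(6 − 1) = 4/5 ≈ 0.8.
#af8079 → (175, 128, 121); #9a7d92 → (154, 125, 146).
R = 175 + 0.8 × (154 − 175) = 158.2 → 158
G = 128 + 0.8 × (125 − 128) = 125.6 → 126
B = 121 + 0.8 × (146 − 121) = 141 → 141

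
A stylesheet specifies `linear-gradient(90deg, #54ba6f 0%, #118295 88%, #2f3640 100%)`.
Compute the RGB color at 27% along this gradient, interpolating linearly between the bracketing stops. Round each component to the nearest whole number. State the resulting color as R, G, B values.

(63, 169, 123)

27% lies between the 0% and 88% stops, so the local fraction is t = (27 − 0)/(88 − 0) = 27/88 ≈ 0.3068.
#54ba6f → (84, 186, 111); #118295 → (17, 130, 149).
R = 84 + 0.3068 × (17 − 84) = 63.444 → 63
G = 186 + 0.3068 × (130 − 186) = 168.819 → 169
B = 111 + 0.3068 × (149 − 111) = 122.658 → 123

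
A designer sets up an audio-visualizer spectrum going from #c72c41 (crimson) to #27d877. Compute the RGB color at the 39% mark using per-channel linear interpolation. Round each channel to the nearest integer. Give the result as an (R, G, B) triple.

#c72c41 → (199, 44, 65); #27d877 → (39, 216, 119).
39% corresponds to t = 0.39.
R = 199 + 0.39 × (39 − 199) = 199 + 0.39 × -160 = 136.6 → 137
G = 44 + 0.39 × (216 − 44) = 44 + 0.39 × 172 = 111.08 → 111
B = 65 + 0.39 × (119 − 65) = 65 + 0.39 × 54 = 86.06 → 86
So the blended color is (137, 111, 86), about #896f56.

(137, 111, 86)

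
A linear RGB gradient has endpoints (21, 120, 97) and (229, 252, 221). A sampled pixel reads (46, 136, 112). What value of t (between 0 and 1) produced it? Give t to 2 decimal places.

Invert the lerp on the R channel (largest span, 208): t = (46 − 21) / (229 − 21) = 25/208 = 0.12019.
Check on G: (136 − 120)/(252 − 120) = 0.1212 ✓

0.12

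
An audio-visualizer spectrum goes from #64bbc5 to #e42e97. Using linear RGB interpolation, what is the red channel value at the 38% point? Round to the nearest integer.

R₁ = 100 (from #64bbc5), R₂ = 228 (from #e42e97).
R = 100 + 0.38 × (228 − 100) = 148.64 → 149

149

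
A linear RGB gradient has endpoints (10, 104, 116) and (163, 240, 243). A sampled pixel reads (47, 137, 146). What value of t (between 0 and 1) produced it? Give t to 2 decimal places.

0.24

Invert the lerp on the R channel (largest span, 153): t = (47 − 10) / (163 − 10) = 37/153 = 0.24183.
Check on G: (137 − 104)/(240 − 104) = 0.2426 ✓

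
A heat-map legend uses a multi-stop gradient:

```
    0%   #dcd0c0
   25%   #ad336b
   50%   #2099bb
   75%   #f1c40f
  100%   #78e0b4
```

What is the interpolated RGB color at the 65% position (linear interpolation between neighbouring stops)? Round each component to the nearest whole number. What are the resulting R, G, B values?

65% lies between the 50% and 75% stops, so the local fraction is t = (65 − 50)/(75 − 50) = 15/25 ≈ 0.6.
#2099bb → (32, 153, 187); #f1c40f → (241, 196, 15).
R = 32 + 0.6 × (241 − 32) = 157.4 → 157
G = 153 + 0.6 × (196 − 153) = 178.8 → 179
B = 187 + 0.6 × (15 − 187) = 83.8 → 84

(157, 179, 84)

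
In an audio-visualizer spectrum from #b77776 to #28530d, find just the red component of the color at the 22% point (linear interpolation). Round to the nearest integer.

R₁ = 183 (from #b77776), R₂ = 40 (from #28530d).
R = 183 + 0.22 × (40 − 183) = 151.54 → 152

152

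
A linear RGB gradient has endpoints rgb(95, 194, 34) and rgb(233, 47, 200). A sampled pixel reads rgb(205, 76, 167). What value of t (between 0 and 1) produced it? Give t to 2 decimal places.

0.80

Invert the lerp on the B channel (largest span, 166): t = (167 − 34) / (200 − 34) = 133/166 = 0.8012.
Check on R: (205 − 95)/(233 − 95) = 0.7971 ✓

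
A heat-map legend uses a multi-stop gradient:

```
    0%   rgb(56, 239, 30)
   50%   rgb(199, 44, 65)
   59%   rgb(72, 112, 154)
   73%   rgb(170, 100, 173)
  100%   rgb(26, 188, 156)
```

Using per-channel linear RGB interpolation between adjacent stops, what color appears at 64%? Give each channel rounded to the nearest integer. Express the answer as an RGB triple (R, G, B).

64% lies between the 59% and 73% stops, so the local fraction is t = (64 − 59)/(73 − 59) = 5/14 ≈ 0.3571.
R = 72 + 0.3571 × (170 − 72) = 106.996 → 107
G = 112 + 0.3571 × (100 − 112) = 107.715 → 108
B = 154 + 0.3571 × (173 − 154) = 160.785 → 161

(107, 108, 161)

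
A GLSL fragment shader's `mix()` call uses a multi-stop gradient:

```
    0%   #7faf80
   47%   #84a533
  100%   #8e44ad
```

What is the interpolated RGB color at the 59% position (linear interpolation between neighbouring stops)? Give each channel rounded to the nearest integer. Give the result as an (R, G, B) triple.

(134, 143, 79)

59% lies between the 47% and 100% stops, so the local fraction is t = (59 − 47)/(100 − 47) = 12/53 ≈ 0.2264.
#84a533 → (132, 165, 51); #8e44ad → (142, 68, 173).
R = 132 + 0.2264 × (142 − 132) = 134.264 → 134
G = 165 + 0.2264 × (68 − 165) = 143.039 → 143
B = 51 + 0.2264 × (173 − 51) = 78.621 → 79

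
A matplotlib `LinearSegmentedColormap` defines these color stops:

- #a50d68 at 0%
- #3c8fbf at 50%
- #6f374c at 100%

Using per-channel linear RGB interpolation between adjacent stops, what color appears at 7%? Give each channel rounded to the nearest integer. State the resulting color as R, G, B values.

(150, 31, 116)

7% lies between the 0% and 50% stops, so the local fraction is t = (7 − 0)/(50 − 0) = 7/50 ≈ 0.14.
#a50d68 → (165, 13, 104); #3c8fbf → (60, 143, 191).
R = 165 + 0.14 × (60 − 165) = 150.3 → 150
G = 13 + 0.14 × (143 − 13) = 31.2 → 31
B = 104 + 0.14 × (191 − 104) = 116.18 → 116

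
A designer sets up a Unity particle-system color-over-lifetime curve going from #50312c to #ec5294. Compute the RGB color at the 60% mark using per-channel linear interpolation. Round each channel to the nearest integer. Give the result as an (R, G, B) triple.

(174, 69, 106)

#50312c → (80, 49, 44); #ec5294 → (236, 82, 148).
60% corresponds to t = 0.6.
R = 80 + 0.6 × (236 − 80) = 80 + 0.6 × 156 = 173.6 → 174
G = 49 + 0.6 × (82 − 49) = 49 + 0.6 × 33 = 68.8 → 69
B = 44 + 0.6 × (148 − 44) = 44 + 0.6 × 104 = 106.4 → 106
So the blended color is (174, 69, 106), about #ae456a.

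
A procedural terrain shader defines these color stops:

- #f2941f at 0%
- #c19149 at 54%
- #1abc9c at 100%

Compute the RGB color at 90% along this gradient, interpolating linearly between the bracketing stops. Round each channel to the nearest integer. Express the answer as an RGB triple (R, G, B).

90% lies between the 54% and 100% stops, so the local fraction is t = (90 − 54)/(100 − 54) = 36/46 ≈ 0.7826.
#c19149 → (193, 145, 73); #1abc9c → (26, 188, 156).
R = 193 + 0.7826 × (26 − 193) = 62.306 → 62
G = 145 + 0.7826 × (188 − 145) = 178.652 → 179
B = 73 + 0.7826 × (156 − 73) = 137.956 → 138

(62, 179, 138)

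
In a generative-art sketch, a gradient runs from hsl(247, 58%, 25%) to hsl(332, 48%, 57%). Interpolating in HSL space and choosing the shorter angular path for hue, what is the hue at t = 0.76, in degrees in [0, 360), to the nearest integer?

Hue arc: Δh = 332 − 247 = 85° (|Δh| ≤ 180, already the shorter path).
H = 247 + 0.76 × (85) = 311.6 → 312°

312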